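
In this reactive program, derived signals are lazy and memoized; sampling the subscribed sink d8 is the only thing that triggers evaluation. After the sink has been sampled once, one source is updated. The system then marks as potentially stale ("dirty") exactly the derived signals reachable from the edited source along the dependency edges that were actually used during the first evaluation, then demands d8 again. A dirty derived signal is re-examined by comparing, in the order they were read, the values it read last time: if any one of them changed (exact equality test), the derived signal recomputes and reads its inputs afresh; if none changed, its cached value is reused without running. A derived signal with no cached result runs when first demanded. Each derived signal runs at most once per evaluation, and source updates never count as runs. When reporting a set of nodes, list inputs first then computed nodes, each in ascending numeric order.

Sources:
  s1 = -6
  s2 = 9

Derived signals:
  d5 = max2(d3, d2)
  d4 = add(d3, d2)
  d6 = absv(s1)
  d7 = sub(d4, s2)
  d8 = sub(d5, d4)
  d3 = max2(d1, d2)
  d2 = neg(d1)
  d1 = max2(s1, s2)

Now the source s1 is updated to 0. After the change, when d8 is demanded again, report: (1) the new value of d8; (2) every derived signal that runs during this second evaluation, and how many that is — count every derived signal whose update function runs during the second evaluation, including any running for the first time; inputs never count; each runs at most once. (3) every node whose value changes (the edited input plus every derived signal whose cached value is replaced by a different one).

First demand of the output computes:
  d1 = max2(-6, 9) = 9
  d2 = neg(9) = -9
  d3 = max2(9, -9) = 9
  d4 = add(9, -9) = 0
  d5 = max2(9, -9) = 9
  d8 = sub(9, 0) = 9

After the edit, cleaning proceeds:
  d1: a read changed (s1 -6->0) — executes, giving 9 — identical to its old value.
  d2: dirty, but its reads are unchanged (d1 unchanged); cached -9 stands.
  d3: dirty, but its reads are unchanged (d1 unchanged, d2 unchanged); cached 9 stands.
  d4: dirty, but its reads are unchanged (d3 unchanged, d2 unchanged); cached 0 stands.
  d5: dirty, but its reads are unchanged (d3 unchanged, d2 unchanged); cached 9 stands.
  d8: dirty, but its reads are unchanged (d5 unchanged, d4 unchanged); cached 9 stands.

Note the absorption at d1: it re-runs yet its value is the same, leaving the output's value untouched.

Demanding d8 again yields 9.
1 derived signals run: d1.
The nodes whose values change: s1.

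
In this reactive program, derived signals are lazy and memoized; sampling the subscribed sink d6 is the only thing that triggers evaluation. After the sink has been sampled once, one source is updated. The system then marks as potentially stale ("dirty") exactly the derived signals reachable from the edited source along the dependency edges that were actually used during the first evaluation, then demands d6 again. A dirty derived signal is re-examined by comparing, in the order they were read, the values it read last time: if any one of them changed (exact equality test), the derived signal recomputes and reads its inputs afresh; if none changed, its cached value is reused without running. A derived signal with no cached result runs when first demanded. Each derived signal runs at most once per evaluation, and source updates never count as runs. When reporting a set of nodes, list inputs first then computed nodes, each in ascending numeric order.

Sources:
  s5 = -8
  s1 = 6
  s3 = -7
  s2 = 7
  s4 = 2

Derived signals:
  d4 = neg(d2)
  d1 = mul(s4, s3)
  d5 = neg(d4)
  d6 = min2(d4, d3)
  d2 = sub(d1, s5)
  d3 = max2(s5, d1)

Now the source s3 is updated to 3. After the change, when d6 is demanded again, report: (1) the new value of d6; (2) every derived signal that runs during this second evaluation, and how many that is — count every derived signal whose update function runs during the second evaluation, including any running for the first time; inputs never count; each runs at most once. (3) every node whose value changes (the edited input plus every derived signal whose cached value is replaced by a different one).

First demand of the output computes:
  d1 = mul(2, -7) = -14
  d2 = sub(-14, -8) = -6
  d3 = max2(-8, -14) = -8
  d4 = neg(-6) = 6
  d6 = min2(6, -8) = -8

After the edit, cleaning proceeds:
  d1: a read changed (s3 -7->3) — executes, giving 6.
  d2: a read changed (d1 -14->6) — executes, giving 14.
  d3: a read changed (d1 -14->6) — executes, giving 6.
  d4: a read changed (d2 -6->14) — executes, giving -14.
  d6: a read changed (d4 6->-14; d3 -8->6) — executes, giving -14.

Demanding d6 again yields -14.
5 derived signals run: d1, d2, d3, d4, d6.
The nodes whose values change: s3, d1, d2, d3, d4, d6.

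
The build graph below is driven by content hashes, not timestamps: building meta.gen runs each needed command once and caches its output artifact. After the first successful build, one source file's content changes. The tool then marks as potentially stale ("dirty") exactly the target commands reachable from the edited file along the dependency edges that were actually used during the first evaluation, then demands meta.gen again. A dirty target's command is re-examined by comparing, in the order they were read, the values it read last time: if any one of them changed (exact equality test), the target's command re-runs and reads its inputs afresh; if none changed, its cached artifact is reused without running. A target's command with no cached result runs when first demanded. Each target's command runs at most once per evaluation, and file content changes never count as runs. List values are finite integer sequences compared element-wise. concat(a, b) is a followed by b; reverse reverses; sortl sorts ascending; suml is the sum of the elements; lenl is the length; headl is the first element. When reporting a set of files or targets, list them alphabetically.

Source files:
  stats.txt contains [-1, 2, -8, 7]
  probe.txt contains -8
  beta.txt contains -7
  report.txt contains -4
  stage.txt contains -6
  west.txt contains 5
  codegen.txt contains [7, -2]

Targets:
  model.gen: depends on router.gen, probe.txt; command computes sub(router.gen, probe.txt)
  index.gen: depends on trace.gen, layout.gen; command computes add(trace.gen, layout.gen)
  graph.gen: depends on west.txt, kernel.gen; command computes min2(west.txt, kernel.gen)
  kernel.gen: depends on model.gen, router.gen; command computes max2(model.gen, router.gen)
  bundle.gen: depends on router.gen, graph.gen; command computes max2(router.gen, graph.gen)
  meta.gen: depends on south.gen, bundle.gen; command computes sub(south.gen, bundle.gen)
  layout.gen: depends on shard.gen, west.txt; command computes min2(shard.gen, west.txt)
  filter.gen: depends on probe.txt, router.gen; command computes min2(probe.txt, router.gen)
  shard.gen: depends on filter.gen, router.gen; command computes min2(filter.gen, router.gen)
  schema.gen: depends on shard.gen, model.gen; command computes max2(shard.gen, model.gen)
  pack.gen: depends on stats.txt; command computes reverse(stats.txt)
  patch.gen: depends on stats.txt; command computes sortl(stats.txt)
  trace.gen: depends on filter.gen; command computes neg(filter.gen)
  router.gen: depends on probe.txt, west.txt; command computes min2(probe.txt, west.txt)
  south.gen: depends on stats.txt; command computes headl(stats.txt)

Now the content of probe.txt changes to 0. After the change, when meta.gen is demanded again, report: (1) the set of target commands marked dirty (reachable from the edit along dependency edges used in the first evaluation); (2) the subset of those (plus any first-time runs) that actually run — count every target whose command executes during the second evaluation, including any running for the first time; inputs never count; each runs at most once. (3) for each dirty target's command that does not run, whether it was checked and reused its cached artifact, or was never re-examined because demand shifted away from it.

Dirty set: bundle.gen, graph.gen, kernel.gen, meta.gen, model.gen, router.gen.
Run set: bundle.gen, kernel.gen, model.gen, router.gen (4 run).
Re-examined without running (cache reused): graph.gen, meta.gen.
The important point: at graph.gen every value read last time is unchanged, so the dirty flag clears without a run.

Initial pass — values computed on the first demand:
  router.gen = min2(-8, 5) = -8
  model.gen = sub(-8, -8) = 0
  kernel.gen = max2(0, -8) = 0
  graph.gen = min2(5, 0) = 0
  bundle.gen = max2(-8, 0) = 0
  south.gen = headl([-1, 2, -8, 7]) = -1
  meta.gen = sub(-1, 0) = -1

Second demand — change propagation:
  router.gen: re-runs because probe.txt -8->0; new result 0.
  model.gen: re-runs because router.gen -8->0; probe.txt -8->0; new result 0 (unchanged).
  kernel.gen: re-runs because router.gen -8->0; new result 0 (unchanged).
  graph.gen: re-examined; everything it read last time is the same (west.txt unchanged, kernel.gen unchanged) — cache 0 kept, no run.
  bundle.gen: re-runs because router.gen -8->0; new result 0 (unchanged).
  meta.gen: re-examined; everything it read last time is the same (south.gen unchanged, bundle.gen unchanged) — cache -1 kept, no run.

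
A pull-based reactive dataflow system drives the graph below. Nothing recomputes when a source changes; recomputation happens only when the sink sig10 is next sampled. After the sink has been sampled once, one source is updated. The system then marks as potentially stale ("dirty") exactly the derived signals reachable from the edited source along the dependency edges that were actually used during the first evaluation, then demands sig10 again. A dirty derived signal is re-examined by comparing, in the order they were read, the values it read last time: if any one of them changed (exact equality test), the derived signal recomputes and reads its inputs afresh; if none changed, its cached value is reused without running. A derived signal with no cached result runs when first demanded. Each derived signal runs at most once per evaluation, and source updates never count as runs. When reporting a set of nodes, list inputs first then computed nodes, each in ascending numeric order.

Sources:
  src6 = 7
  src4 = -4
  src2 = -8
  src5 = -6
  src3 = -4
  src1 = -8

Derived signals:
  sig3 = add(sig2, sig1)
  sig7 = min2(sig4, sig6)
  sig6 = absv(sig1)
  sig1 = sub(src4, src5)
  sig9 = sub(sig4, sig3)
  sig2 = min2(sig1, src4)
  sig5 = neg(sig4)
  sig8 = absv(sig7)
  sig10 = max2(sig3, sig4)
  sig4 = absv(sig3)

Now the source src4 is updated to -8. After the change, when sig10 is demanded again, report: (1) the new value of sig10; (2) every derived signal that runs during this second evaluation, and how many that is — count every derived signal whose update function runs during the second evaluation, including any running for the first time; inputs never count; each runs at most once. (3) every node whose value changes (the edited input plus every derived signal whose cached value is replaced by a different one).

First evaluation (everything demanded from the output):
  sig1 = sub(-4, -6) = 2
  sig2 = min2(2, -4) = -4
  sig3 = add(-4, 2) = -2
  sig4 = absv(-2) = 2
  sig10 = max2(-2, 2) = 2

Propagation after the edit:
  sig1: runs — src4 -4->-8; result -2.
  sig2: runs — sig1 2->-2; src4 -4->-8; result -8.
  sig3: runs — sig2 -4->-8; sig1 2->-2; result -10.
  sig4: runs — sig3 -2->-10; result 10.
  sig10: runs — sig3 -2->-10; sig4 2->10; result 10.

New value of sig10: 10.
Derived signals that run: sig1, sig2, sig3, sig4, sig10 — 5 in total.
Values that change: src4, sig1, sig2, sig3, sig4, sig10.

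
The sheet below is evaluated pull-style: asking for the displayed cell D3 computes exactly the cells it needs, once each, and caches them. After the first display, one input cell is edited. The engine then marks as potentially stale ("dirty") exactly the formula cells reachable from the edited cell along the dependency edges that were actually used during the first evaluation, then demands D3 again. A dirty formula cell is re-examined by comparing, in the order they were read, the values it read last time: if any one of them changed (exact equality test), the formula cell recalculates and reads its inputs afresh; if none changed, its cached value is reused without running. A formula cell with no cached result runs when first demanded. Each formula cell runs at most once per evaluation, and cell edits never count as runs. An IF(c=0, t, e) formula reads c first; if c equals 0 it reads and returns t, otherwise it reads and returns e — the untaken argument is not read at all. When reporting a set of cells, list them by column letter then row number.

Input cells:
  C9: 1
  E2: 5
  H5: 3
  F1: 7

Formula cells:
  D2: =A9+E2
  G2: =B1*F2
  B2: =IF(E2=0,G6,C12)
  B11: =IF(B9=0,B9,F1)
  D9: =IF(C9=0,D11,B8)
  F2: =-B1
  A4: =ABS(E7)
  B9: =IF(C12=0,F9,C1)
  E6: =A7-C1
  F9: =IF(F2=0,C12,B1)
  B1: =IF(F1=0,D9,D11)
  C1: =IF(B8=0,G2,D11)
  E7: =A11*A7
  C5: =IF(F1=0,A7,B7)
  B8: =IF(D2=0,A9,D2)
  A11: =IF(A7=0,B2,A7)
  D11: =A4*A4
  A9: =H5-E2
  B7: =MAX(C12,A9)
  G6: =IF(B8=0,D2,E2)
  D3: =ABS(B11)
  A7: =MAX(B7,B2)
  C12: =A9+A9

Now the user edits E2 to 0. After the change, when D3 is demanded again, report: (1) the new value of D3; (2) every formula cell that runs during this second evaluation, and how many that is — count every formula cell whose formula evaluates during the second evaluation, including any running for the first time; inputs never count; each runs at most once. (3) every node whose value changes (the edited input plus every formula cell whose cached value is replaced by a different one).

Demanding D3 again yields 7.
14 formula cells run: A4, A7, A9, A11, B2, B7, B9, B11, C1, C12, D2, D11, E7, G6.
The nodes whose values change: A4, A7, A9, A11, B2, B7, B9, C1, C12, D11, E2, E7.
Note the branch switch — G6 had no cache and runs now for the first time.

First demand of the output computes:
  A9 = 3 - 5 = -2
  C12 = -2 + -2 = -4
  B2 = IF(E2=0: E2=5 -> else branch C12) = -4
  B7 = MAX(-4, -2) = -2
  A7 = MAX(-2, -4) = -2
  A11 = IF(A7=0: A7=-2 -> else branch A7) = -2
  D2 = -2 + 5 = 3
  B8 = IF(D2=0: D2=3 -> else branch D2) = 3
  E7 = -2 * -2 = 4
  A4 = ABS(4) = 4
  D11 = 4 * 4 = 16
  C1 = IF(B8=0: B8=3 -> else branch D11) = 16
  B9 = IF(C12=0: C12=-4 -> else branch C1) = 16
  B11 = IF(B9=0: B9=16 -> else branch F1) = 7
  D3 = ABS(7) = 7

After the edit, cleaning proceeds:
  A9: a read changed (E2 5->0) — executes, giving 3.
  C12: a read changed (A9 -2->3; A9 -2->3) — executes, giving 6.
  B7: a read changed (C12 -4->6; A9 -2->3) — executes, giving 6.
  D2: a read changed (A9 -2->3; E2 5->0) — executes, giving 3 — identical to its old value.
  B8: dirty, but its reads are unchanged (D2 unchanged, D2 unchanged); cached 3 stands.
  G6: had never run; runs now, result 0.
  B2: a read changed (E2 5->0; C12 -4->6) — executes, giving 0.
  A7: a read changed (B7 -2->6; B2 -4->0) — executes, giving 6.
  A11: a read changed (A7 -2->6; A7 -2->6) — executes, giving 6.
  E7: a read changed (A11 -2->6; A7 -2->6) — executes, giving 36.
  A4: a read changed (E7 4->36) — executes, giving 36.
  D11: a read changed (A4 4->36; A4 4->36) — executes, giving 1296.
  C1: a read changed (D11 16->1296) — executes, giving 1296.
  B9: a read changed (C12 -4->6; C1 16->1296) — executes, giving 1296.
  B11: a read changed (B9 16->1296) — executes, giving 7 — identical to its old value.
  D3: dirty, but its reads are unchanged (B11 unchanged); cached 7 stands.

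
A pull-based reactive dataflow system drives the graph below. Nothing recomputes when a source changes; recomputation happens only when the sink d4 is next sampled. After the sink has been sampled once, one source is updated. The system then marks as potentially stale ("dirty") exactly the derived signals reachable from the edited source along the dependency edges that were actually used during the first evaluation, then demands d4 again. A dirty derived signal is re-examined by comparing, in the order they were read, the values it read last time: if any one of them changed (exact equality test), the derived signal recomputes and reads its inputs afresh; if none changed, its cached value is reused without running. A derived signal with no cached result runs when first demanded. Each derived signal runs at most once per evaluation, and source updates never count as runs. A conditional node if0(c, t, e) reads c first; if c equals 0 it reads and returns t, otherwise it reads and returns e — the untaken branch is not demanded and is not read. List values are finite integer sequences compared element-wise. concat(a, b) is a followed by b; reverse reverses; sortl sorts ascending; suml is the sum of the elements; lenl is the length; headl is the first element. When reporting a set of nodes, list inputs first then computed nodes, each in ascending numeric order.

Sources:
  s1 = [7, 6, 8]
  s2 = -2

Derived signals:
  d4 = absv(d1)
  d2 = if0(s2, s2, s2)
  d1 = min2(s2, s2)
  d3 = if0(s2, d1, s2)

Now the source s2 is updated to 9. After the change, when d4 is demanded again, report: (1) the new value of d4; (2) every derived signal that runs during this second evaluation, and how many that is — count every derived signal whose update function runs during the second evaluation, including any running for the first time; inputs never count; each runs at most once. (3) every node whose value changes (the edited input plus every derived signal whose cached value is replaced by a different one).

New value of d4: 9.
Derived signals that run: d1, d4 — 2 in total.
Values that change: s2, d1, d4.

First evaluation (everything demanded from the output):
  d1 = min2(-2, -2) = -2
  d4 = absv(-2) = 2

Propagation after the edit:
  d1: runs — s2 -2->9; s2 -2->9; result 9.
  d4: runs — d1 -2->9; result 9.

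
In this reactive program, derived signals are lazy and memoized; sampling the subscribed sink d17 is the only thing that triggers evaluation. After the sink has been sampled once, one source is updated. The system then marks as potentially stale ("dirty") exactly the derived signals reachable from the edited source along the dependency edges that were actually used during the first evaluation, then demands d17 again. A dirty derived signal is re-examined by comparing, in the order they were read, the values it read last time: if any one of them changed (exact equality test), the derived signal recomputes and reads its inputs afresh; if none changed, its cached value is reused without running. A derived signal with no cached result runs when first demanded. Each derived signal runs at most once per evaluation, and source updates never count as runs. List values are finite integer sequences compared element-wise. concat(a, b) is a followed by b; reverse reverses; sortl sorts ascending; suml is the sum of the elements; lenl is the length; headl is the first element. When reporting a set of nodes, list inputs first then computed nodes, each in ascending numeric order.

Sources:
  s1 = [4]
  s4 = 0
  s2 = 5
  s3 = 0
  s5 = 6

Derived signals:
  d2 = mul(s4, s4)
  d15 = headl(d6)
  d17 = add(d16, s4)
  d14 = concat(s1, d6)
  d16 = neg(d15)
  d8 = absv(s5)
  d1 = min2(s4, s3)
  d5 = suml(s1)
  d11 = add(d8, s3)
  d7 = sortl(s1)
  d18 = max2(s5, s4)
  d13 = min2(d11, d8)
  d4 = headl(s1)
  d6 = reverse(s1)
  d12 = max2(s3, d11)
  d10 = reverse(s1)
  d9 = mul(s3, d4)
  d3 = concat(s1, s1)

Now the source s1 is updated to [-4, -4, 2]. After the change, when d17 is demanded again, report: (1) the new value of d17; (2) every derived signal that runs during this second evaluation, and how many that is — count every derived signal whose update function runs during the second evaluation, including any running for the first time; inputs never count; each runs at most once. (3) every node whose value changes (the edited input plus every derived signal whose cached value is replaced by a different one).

Demanding d17 again yields -2.
4 derived signals run: d6, d15, d16, d17.
The nodes whose values change: s1, d6, d15, d16, d17.

First demand of the output computes:
  d6 = reverse([4]) = [4]
  d15 = headl([4]) = 4
  d16 = neg(4) = -4
  d17 = add(-4, 0) = -4

After the edit, cleaning proceeds:
  d6: a read changed (s1 [4]->[-4, -4, 2]) — executes, giving [2, -4, -4].
  d15: a read changed (d6 [4]->[2, -4, -4]) — executes, giving 2.
  d16: a read changed (d15 4->2) — executes, giving -2.
  d17: a read changed (d16 -4->-2) — executes, giving -2.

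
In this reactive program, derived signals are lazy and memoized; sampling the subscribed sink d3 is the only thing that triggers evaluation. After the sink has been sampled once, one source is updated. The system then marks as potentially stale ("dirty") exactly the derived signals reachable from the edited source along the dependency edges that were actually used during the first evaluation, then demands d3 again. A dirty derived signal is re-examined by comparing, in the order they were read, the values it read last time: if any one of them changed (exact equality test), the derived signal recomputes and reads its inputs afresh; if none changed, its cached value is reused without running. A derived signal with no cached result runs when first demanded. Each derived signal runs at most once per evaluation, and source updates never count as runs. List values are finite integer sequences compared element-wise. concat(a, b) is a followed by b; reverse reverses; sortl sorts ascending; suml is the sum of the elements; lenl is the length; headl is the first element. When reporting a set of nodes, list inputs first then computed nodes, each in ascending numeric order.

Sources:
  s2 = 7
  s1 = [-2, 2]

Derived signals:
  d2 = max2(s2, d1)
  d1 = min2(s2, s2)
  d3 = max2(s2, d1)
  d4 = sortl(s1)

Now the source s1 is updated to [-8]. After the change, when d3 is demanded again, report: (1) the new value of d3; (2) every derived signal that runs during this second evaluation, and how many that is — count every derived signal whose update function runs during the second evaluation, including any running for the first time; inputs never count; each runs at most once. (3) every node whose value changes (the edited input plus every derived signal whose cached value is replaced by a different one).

First demand of the output computes:
  d1 = min2(7, 7) = 7
  d3 = max2(7, 7) = 7

After the edit, cleaning proceeds:
  s1 only reaches undemanded nodes; the second demand re-runs nothing.

Note the shortcut — s1 feeds only undemanded nodes, so no recomputation happens.

Demanding d3 again yields 7.
0 derived signals run: none.
The nodes whose values change: s1.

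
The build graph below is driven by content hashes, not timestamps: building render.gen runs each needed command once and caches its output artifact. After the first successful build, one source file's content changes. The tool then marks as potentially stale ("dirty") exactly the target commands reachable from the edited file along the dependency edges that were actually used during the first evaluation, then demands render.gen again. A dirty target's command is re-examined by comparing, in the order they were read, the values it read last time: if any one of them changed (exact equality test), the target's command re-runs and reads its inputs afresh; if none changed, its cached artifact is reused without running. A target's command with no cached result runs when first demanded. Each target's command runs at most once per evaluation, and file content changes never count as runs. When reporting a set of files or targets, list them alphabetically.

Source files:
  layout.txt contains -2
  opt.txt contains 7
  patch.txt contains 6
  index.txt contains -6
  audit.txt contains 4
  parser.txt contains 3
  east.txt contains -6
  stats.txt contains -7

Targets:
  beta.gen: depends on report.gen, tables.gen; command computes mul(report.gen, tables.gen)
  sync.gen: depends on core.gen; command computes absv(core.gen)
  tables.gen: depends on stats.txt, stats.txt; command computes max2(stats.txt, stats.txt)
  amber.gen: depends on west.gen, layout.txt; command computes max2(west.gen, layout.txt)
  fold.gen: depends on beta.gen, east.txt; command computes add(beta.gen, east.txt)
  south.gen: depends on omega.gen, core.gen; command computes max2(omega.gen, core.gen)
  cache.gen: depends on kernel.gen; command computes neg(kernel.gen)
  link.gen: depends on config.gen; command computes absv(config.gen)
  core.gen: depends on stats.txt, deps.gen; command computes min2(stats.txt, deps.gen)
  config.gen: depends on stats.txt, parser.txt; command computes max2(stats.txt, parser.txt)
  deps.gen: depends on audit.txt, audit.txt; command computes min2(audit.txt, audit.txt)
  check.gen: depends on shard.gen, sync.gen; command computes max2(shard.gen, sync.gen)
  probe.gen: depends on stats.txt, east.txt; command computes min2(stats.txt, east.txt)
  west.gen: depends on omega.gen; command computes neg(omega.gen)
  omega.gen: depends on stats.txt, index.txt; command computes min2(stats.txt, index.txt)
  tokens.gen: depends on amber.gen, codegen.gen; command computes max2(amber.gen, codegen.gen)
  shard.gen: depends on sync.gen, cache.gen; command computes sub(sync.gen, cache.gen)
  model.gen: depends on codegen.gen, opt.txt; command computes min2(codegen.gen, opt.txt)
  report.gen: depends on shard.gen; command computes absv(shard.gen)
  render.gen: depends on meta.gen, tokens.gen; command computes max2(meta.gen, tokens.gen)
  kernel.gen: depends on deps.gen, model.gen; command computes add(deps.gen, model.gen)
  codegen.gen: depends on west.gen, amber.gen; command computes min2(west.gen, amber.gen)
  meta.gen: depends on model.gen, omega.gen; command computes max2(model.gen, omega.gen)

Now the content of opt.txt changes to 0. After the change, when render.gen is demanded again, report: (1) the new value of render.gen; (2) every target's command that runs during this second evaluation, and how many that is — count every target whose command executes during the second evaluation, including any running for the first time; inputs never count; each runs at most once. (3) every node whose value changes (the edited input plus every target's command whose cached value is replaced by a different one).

render.gen now evaluates to 7.
Run set: meta.gen, model.gen, render.gen (3 run).
Changed values: meta.gen, model.gen, opt.txt.

Initial pass — values computed on the first demand:
  omega.gen = min2(-7, -6) = -7
  west.gen = neg(-7) = 7
  amber.gen = max2(7, -2) = 7
  codegen.gen = min2(7, 7) = 7
  model.gen = min2(7, 7) = 7
  meta.gen = max2(7, -7) = 7
  tokens.gen = max2(7, 7) = 7
  render.gen = max2(7, 7) = 7

Second demand — change propagation:
  model.gen: re-runs because opt.txt 7->0; new result 0.
  meta.gen: re-runs because model.gen 7->0; new result 0.
  render.gen: re-runs because meta.gen 7->0; new result 7 (unchanged).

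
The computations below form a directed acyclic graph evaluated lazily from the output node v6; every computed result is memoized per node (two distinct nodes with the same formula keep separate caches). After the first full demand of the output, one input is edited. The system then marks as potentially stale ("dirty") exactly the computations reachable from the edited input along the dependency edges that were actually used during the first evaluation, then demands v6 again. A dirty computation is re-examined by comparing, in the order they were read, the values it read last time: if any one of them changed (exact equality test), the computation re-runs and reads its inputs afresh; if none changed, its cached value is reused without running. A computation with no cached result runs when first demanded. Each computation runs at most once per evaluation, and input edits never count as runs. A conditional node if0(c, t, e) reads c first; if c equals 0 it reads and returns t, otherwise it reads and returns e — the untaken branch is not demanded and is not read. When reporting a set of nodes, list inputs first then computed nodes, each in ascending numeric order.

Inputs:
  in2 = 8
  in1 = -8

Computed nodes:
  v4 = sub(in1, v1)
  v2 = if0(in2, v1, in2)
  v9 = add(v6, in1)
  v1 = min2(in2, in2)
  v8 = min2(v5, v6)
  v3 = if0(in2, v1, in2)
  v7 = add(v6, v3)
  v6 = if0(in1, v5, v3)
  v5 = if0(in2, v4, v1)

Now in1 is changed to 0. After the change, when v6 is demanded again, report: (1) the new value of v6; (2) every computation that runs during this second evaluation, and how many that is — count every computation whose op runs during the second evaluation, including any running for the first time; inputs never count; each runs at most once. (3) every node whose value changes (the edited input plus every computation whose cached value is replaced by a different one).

Demanding v6 again yields 8.
3 computations run: v1, v5, v6.
The nodes whose values change: in1.
Note the branch switch — v1, v5 had no cache and run now for the first time.

First demand of the output computes:
  v3 = if0(in2=8 -> else branch in2) = 8
  v6 = if0(in1=-8 -> else branch v3) = 8

After the edit, cleaning proceeds:
  v1: had never run; runs now, result 8.
  v5: had never run; runs now, result 8.
  v6: a read changed (in1 -8->0) — executes, giving 8 — identical to its old value.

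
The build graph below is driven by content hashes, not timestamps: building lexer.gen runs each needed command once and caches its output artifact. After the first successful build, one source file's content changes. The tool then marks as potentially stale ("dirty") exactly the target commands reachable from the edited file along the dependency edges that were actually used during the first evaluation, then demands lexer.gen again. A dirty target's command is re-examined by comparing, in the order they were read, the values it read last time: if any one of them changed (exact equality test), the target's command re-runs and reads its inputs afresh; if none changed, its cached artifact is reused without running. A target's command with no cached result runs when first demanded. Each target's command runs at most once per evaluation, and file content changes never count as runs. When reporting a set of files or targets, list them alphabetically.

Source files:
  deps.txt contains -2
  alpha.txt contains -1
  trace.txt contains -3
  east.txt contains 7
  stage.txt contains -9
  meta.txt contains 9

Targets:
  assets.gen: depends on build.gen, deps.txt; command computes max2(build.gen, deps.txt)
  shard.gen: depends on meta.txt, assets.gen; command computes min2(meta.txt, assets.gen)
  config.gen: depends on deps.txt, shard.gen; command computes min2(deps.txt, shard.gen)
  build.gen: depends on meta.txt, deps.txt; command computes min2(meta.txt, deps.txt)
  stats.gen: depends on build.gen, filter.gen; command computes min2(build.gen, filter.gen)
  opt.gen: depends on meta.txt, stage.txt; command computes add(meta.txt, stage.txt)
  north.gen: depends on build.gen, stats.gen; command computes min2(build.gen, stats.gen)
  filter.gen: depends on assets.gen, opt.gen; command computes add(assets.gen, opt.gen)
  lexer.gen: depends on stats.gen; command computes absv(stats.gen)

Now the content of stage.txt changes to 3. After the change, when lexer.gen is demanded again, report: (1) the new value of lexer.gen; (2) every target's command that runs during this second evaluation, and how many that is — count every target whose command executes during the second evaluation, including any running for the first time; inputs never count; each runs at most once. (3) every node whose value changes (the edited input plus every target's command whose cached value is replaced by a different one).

lexer.gen now evaluates to 2.
Run set: filter.gen, opt.gen, stats.gen (3 run).
Changed values: filter.gen, opt.gen, stage.txt.
The important point: stats.gen recomputes to an identical value, and the output ends up unchanged.

Initial pass — values computed on the first demand:
  build.gen = min2(9, -2) = -2
  assets.gen = max2(-2, -2) = -2
  opt.gen = add(9, -9) = 0
  filter.gen = add(-2, 0) = -2
  stats.gen = min2(-2, -2) = -2
  lexer.gen = absv(-2) = 2

Second demand — change propagation:
  opt.gen: re-runs because stage.txt -9->3; new result 12.
  filter.gen: re-runs because opt.gen 0->12; new result 10.
  stats.gen: re-runs because filter.gen -2->10; new result -2 (unchanged).
  lexer.gen: re-examined; everything it read last time is the same (stats.gen unchanged) — cache 2 kept, no run.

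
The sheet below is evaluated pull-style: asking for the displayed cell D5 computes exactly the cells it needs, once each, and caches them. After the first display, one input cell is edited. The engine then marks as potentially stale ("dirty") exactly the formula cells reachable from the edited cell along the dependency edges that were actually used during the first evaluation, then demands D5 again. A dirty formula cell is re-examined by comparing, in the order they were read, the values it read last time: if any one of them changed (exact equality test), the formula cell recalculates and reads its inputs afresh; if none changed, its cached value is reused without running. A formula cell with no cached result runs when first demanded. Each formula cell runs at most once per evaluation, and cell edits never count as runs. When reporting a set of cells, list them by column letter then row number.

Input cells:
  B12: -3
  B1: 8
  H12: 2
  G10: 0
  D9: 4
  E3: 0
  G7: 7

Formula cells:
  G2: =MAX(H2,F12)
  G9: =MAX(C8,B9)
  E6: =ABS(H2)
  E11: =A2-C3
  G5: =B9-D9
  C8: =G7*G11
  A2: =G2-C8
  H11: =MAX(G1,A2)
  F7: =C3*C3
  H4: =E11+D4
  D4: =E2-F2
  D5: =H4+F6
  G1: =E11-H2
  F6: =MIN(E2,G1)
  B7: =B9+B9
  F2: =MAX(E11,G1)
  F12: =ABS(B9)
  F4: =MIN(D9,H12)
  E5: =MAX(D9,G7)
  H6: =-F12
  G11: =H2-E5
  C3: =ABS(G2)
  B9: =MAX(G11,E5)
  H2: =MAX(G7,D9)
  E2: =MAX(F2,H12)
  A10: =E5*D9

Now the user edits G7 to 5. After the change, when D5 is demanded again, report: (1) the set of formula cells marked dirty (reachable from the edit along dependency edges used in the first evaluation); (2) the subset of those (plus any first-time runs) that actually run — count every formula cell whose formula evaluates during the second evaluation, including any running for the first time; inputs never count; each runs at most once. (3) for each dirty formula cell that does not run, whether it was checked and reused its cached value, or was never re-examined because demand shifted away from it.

First demand of the output computes:
  E5 = MAX(4, 7) = 7
  H2 = MAX(7, 4) = 7
  G11 = 7 - 7 = 0
  B9 = MAX(0, 7) = 7
  C8 = 7 * 0 = 0
  F12 = ABS(7) = 7
  G2 = MAX(7, 7) = 7
  A2 = 7 - 0 = 7
  C3 = ABS(7) = 7
  E11 = 7 - 7 = 0
  G1 = 0 - 7 = -7
  F2 = MAX(0, -7) = 0
  E2 = MAX(0, 2) = 2
  D4 = 2 - 0 = 2
  F6 = MIN(2, -7) = -7
  H4 = 0 + 2 = 2
  D5 = 2 + -7 = -5

After the edit, cleaning proceeds:
  E5: a read changed (G7 7->5) — executes, giving 5.
  H2: a read changed (G7 7->5) — executes, giving 5.
  G11: a read changed (H2 7->5; E5 7->5) — executes, giving 0 — identical to its old value.
  B9: a read changed (E5 7->5) — executes, giving 5.
  C8: a read changed (G7 7->5) — executes, giving 0 — identical to its old value.
  F12: a read changed (B9 7->5) — executes, giving 5.
  G2: a read changed (H2 7->5; F12 7->5) — executes, giving 5.
  A2: a read changed (G2 7->5) — executes, giving 5.
  C3: a read changed (G2 7->5) — executes, giving 5.
  E11: a read changed (A2 7->5; C3 7->5) — executes, giving 0 — identical to its old value.
  G1: a read changed (H2 7->5) — executes, giving -5.
  F2: a read changed (G1 -7->-5) — executes, giving 0 — identical to its old value.
  E2: dirty, but its reads are unchanged (F2 unchanged, H12 unchanged); cached 2 stands.
  D4: dirty, but its reads are unchanged (E2 unchanged, F2 unchanged); cached 2 stands.
  F6: a read changed (G1 -7->-5) — executes, giving -5.
  H4: dirty, but its reads are unchanged (E11 unchanged, D4 unchanged); cached 2 stands.
  D5: a read changed (F6 -7->-5) — executes, giving -3.

Note where the cutoff bites: E2 is checked, finds nothing changed, and keeps its cache.

The edit dirties: A2, B9, C3, C8, D4, D5, E2, E5, E11, F2, F6, F12, G1, G2, G11, H2, H4.
14 formula cells run: A2, B9, C3, C8, D5, E5, E11, F2, F6, F12, G1, G2, G11, H2.
Cache hits after checking: D4, E2, H4.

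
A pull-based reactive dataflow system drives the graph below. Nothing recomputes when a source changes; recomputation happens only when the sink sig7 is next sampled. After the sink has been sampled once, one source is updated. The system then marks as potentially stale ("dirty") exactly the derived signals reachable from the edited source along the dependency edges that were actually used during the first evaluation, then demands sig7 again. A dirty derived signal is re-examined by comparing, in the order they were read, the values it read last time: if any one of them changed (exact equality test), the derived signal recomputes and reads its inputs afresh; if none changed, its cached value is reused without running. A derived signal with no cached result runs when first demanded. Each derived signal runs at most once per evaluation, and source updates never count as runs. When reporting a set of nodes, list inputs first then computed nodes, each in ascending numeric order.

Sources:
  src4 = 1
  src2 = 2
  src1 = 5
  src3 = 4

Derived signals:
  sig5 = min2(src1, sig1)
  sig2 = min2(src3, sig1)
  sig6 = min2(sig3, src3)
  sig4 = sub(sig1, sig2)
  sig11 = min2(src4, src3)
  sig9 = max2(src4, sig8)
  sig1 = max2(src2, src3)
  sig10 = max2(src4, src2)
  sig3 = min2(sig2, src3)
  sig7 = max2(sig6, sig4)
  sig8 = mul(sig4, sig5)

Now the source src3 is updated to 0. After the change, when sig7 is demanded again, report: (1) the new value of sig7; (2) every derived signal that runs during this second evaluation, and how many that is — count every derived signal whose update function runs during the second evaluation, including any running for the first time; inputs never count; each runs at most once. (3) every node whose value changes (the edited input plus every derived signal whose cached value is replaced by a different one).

New value of sig7: 2.
Derived signals that run: sig1, sig2, sig3, sig4, sig6, sig7 — 6 in total.
Values that change: src3, sig1, sig2, sig3, sig4, sig6, sig7.

First evaluation (everything demanded from the output):
  sig1 = max2(2, 4) = 4
  sig2 = min2(4, 4) = 4
  sig3 = min2(4, 4) = 4
  sig4 = sub(4, 4) = 0
  sig6 = min2(4, 4) = 4
  sig7 = max2(4, 0) = 4

Propagation after the edit:
  sig1: runs — src3 4->0; result 2.
  sig2: runs — src3 4->0; sig1 4->2; result 0.
  sig3: runs — sig2 4->0; src3 4->0; result 0.
  sig4: runs — sig1 4->2; sig2 4->0; result 2.
  sig6: runs — sig3 4->0; src3 4->0; result 0.
  sig7: runs — sig6 4->0; sig4 0->2; result 2.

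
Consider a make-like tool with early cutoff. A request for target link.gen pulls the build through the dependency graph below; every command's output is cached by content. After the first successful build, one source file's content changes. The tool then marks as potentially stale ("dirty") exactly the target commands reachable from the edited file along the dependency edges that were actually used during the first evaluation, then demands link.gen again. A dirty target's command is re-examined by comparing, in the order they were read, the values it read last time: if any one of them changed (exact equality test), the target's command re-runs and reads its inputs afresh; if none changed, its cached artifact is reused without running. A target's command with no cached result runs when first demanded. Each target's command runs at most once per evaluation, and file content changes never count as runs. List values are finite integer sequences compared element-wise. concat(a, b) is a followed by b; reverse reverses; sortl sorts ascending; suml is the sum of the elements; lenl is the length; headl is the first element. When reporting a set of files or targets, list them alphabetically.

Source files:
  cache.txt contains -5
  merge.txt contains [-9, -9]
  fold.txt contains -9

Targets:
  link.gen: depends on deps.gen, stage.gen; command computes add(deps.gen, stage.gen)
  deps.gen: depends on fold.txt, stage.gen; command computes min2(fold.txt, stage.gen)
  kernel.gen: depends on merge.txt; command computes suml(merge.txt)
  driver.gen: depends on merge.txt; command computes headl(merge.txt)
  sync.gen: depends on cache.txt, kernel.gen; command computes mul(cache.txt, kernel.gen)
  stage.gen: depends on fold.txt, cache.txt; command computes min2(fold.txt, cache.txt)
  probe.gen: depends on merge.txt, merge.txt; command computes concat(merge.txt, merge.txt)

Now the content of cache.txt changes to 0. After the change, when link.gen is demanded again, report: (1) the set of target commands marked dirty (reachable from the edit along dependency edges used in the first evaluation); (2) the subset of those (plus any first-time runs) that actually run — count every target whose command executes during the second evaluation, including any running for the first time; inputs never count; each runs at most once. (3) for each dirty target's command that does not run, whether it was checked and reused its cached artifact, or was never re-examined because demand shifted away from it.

The edit dirties: deps.gen, link.gen, stage.gen.
1 target commands run: stage.gen.
Cache hits after checking: deps.gen, link.gen.
Note the absorption at stage.gen: it re-runs yet its value is the same, leaving the output's value untouched.

First demand of the output computes:
  stage.gen = min2(-9, -5) = -9
  deps.gen = min2(-9, -9) = -9
  link.gen = add(-9, -9) = -18

After the edit, cleaning proceeds:
  stage.gen: a read changed (cache.txt -5->0) — executes, giving -9 — identical to its old value.
  deps.gen: dirty, but its reads are unchanged (fold.txt unchanged, stage.gen unchanged); cached -9 stands.
  link.gen: dirty, but its reads are unchanged (deps.gen unchanged, stage.gen unchanged); cached -18 stands.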